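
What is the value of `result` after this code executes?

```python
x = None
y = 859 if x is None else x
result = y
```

x = None; y = 859; result = 859

859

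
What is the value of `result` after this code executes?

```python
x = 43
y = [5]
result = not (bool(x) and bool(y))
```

x = 43; y = [5]; result = False

False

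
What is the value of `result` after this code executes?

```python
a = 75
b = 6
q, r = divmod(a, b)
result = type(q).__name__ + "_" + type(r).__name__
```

a is int; b is int; q is int; r is int; result = 'int_int'

'int_int'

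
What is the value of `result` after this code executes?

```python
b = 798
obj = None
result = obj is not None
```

b = 798; obj = None; result = False

False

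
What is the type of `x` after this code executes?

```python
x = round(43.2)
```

round() with no decimal places returns int

int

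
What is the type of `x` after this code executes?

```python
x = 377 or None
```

'or' returns first truthy value

int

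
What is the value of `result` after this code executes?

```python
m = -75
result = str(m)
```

m = -75; result = '-75'

'-75'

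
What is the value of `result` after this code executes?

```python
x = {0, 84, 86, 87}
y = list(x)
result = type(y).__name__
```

x is set; y is list; result = 'list'

'list'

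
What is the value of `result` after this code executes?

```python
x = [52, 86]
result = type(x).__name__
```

x is list; result = 'list'

'list'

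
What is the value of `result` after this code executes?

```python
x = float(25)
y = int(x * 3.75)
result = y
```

x = 25.0; y = 93; result = 93

93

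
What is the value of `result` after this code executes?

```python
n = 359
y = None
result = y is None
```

n = 359; y = None; result = True

True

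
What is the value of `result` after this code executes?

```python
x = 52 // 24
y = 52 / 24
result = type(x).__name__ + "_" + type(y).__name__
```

x is int; y is float; result = 'int_float'

'int_float'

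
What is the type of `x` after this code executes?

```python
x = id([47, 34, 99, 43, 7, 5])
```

id() returns int

int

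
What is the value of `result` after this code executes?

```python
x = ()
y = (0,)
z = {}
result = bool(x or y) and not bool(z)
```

x = (); y = (0,); z = {}; result = True

True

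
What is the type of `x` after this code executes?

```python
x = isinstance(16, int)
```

isinstance() returns bool

bool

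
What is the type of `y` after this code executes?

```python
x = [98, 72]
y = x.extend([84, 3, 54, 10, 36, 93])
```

list.extend() returns None

NoneType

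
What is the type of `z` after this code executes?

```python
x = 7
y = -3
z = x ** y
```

int ** negative = float

float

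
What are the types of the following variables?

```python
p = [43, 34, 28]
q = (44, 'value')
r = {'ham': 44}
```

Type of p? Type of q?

p is assigned a list literal (square brackets); q is assigned a tuple (parenthesized, comma-separated values)

list, tuple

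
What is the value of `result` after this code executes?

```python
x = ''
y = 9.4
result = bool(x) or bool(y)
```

x = ''; y = 9.4; result = True

True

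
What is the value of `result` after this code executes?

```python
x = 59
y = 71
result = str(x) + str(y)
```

x = 59; y = 71; result = '5971'

'5971'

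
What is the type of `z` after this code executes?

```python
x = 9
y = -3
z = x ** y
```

int ** negative = float

float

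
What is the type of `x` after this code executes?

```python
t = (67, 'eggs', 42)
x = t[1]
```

Index 1 of tuple is a str literal

str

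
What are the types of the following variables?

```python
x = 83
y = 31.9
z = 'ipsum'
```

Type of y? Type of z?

y is assigned a number with a decimal point, so it is a float; z is assigned a quoted string literal, so it is a str

float, str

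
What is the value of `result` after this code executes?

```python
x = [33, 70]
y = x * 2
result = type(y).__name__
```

x is list; y is list; result = 'list'

'list'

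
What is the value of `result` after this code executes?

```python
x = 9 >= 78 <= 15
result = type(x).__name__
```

x is bool; result = 'bool'

'bool'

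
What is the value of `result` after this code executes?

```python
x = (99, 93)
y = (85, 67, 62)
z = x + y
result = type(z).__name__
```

x is tuple; y is tuple; z is tuple; result = 'tuple'

'tuple'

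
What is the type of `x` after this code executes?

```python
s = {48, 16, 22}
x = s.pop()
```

Popping from set[int] returns int

int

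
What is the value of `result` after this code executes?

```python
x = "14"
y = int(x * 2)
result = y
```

x = '14'; y = 1414; result = 1414

1414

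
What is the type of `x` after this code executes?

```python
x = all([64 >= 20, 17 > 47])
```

all() returns bool

bool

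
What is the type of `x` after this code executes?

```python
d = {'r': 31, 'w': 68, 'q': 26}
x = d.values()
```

.values() returns dict_values view

dict_values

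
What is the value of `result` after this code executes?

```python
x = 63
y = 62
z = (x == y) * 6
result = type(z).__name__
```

x is int; y is int; z is int; result = 'int'

'int'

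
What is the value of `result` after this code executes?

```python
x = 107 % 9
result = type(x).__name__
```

x is int; result = 'int'

'int'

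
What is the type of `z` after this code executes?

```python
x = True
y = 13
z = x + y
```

bool + int = int (bool is subclass of int)

int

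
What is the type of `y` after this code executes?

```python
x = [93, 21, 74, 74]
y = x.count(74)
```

list.count() returns int

int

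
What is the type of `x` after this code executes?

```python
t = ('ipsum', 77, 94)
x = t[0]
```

Index 0 of tuple is a str literal

str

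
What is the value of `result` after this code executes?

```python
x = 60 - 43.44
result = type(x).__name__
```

x is float; result = 'float'

'float'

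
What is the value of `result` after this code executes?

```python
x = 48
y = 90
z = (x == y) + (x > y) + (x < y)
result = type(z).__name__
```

x is int; y is int; z is int; result = 'int'

'int'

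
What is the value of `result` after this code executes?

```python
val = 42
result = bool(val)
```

val = 42; result = True

True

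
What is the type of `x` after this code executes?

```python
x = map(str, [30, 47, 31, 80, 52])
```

map() returns a map object

map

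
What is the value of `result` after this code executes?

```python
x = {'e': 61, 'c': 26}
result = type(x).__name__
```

x is dict; result = 'dict'

'dict'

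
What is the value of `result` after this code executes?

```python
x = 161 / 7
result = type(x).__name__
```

x is float; result = 'float'

'float'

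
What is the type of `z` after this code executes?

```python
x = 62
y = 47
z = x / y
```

int / int = float

float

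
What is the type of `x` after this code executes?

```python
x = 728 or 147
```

'or' returns first truthy value (int)

int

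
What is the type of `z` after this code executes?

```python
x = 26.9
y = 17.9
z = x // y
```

float // float = float

float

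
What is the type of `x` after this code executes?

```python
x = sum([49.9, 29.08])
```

sum() of floats returns float

float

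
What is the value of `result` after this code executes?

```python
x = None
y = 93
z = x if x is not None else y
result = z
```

x = None; y = 93; z = 93; result = 93

93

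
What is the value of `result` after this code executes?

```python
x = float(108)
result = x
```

x = 108.0; result = 108.0

108.0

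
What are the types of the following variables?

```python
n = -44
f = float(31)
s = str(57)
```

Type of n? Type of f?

n is assigned a bare integer (no decimal point), so it is an int; f is assigned the result of calling float(), which returns a float

int, float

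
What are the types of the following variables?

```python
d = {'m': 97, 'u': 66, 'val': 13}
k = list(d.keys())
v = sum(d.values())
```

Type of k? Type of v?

list() converts to list; sum of ints is int

list, int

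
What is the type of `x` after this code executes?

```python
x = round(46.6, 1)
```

round() with decimal places returns float

float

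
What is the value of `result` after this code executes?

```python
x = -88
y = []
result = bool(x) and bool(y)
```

x = -88; y = []; result = False

False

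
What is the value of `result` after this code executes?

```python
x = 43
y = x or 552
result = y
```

x = 43; y = 43; result = 43

43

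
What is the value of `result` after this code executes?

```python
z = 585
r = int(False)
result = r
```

z = 585; r = 0; result = 0

0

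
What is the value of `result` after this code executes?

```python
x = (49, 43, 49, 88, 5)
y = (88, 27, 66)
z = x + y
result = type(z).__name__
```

x is tuple; y is tuple; z is tuple; result = 'tuple'

'tuple'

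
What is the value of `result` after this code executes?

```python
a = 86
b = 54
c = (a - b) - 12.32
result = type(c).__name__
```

a is int; b is int; c is float; result = 'float'

'float'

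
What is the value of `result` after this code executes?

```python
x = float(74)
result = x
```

x = 74.0; result = 74.0

74.0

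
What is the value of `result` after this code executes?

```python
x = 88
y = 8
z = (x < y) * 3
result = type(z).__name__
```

x is int; y is int; z is int; result = 'int'

'int'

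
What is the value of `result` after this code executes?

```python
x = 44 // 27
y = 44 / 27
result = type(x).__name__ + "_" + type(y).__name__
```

x is int; y is float; result = 'int_float'

'int_float'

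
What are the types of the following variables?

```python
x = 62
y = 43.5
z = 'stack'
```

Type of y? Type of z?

y is assigned a number with a decimal point, so it is a float; z is assigned a quoted string literal, so it is a str

float, str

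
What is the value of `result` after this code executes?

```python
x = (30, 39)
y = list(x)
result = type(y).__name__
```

x is tuple; y is list; result = 'list'

'list'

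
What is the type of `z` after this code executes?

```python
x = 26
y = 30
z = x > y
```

Comparison returns bool

bool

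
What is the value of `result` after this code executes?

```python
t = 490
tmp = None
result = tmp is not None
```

t = 490; tmp = None; result = False

False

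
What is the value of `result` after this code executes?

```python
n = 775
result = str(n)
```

n = 775; result = '775'

'775'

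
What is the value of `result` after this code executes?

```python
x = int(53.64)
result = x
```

x = 53; result = 53

53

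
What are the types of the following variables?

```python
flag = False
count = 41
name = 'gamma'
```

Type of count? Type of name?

count is assigned a bare integer (no decimal point), so it is an int; name is assigned a quoted string literal, so it is a str

int, str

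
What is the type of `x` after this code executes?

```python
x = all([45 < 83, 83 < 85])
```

all() returns bool

bool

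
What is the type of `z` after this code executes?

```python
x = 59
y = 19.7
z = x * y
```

int * float = float

float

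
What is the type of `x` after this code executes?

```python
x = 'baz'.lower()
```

str.lower() returns str

str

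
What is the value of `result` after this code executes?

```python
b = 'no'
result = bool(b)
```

b = 'no'; result = True

True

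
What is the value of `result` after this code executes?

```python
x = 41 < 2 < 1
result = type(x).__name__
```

x is bool; result = 'bool'

'bool'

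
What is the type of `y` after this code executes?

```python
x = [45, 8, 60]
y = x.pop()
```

list.pop() returns the popped element

int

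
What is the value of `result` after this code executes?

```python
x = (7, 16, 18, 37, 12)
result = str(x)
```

x = (7, 16, 18, 37, 12); result = '(7, 16, 18, 37, 12)'

'(7, 16, 18, 37, 12)'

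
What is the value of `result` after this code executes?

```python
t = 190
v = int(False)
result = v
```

t = 190; v = 0; result = 0

0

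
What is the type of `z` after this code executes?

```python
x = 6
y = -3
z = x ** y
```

int ** negative = float

float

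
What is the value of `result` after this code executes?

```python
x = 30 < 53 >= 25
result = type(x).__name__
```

x is bool; result = 'bool'

'bool'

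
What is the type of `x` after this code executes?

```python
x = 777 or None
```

'or' returns first truthy value

int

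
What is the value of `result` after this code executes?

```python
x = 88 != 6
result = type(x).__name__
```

x is bool; result = 'bool'

'bool'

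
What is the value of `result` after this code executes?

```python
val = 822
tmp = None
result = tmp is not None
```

val = 822; tmp = None; result = False

False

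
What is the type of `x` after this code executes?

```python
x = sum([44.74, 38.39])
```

sum() of floats returns float

float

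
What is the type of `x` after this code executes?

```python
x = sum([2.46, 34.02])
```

sum() of floats returns float

float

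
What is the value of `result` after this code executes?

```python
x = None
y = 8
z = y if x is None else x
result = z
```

x = None; y = 8; z = 8; result = 8

8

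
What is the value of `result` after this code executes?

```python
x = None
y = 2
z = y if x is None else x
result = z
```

x = None; y = 2; z = 2; result = 2

2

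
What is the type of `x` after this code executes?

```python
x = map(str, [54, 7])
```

map() returns a map object

map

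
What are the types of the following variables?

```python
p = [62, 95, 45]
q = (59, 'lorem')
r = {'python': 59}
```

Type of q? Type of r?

q is assigned a tuple (parenthesized, comma-separated values); r is assigned a dict literal ({key: value})

tuple, dict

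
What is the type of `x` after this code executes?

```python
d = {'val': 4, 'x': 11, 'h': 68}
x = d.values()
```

.values() returns dict_values view

dict_values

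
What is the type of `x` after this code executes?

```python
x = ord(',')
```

ord() returns int (code point)

int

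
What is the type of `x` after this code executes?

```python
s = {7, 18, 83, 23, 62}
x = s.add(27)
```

set.add() returns None (mutates in place)

NoneType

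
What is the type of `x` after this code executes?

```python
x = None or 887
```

'or' with None returns the other truthy value

int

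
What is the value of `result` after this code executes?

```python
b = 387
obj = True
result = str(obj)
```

b = 387; obj = True; result = 'True'

'True'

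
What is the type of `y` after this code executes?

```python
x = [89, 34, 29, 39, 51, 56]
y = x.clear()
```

list.clear() returns None

NoneType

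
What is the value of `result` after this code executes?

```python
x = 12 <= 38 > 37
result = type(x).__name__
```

x is bool; result = 'bool'

'bool'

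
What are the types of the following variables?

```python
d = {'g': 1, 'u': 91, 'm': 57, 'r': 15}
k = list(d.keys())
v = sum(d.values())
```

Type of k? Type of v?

list() converts to list; sum of ints is int

list, int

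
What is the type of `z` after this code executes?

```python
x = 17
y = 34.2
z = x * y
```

int * float = float

float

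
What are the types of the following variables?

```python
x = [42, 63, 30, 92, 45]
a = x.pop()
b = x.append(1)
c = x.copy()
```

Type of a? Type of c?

pop() returns element; copy() returns list

int, list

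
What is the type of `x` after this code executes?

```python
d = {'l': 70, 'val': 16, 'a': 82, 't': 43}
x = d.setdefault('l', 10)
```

dict.setdefault() returns the (existing or default) value

int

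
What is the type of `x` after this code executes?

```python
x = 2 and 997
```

'and' with truthy values returns last operand (int)

int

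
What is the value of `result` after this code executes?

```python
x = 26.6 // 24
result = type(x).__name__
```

x is float; result = 'float'

'float'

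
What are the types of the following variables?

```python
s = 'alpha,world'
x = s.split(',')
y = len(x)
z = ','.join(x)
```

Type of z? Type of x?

str.join() returns str; str.split() returns list

str, list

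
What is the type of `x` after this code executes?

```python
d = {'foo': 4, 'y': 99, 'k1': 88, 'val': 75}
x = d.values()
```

.values() returns dict_values view

dict_values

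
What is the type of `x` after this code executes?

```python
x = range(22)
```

range() returns a range object

range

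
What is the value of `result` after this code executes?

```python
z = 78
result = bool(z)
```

z = 78; result = True

True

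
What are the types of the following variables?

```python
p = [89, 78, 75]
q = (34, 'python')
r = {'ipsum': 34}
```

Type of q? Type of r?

q is assigned a tuple (parenthesized, comma-separated values); r is assigned a dict literal ({key: value})

tuple, dict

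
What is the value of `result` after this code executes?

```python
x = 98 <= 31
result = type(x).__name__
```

x is bool; result = 'bool'

'bool'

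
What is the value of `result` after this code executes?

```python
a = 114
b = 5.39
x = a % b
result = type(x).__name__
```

a is int; b is float; x is float; result = 'float'

'float'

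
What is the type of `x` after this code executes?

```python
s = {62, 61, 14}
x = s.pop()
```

Popping from set[int] returns int

int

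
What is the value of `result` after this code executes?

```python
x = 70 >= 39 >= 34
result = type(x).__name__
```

x is bool; result = 'bool'

'bool'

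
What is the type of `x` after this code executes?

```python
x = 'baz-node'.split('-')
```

str.split() returns list

list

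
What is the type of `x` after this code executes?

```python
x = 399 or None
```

'or' returns first truthy value

int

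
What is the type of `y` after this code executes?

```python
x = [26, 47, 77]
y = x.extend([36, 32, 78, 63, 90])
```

list.extend() returns None

NoneType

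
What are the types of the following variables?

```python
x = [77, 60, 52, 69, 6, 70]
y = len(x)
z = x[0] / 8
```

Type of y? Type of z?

len() returns int; int / int = float

int, float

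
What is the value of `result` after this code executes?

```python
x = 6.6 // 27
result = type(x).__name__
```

x is float; result = 'float'

'float'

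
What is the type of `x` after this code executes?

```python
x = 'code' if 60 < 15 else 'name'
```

Both branches of conditional are str

str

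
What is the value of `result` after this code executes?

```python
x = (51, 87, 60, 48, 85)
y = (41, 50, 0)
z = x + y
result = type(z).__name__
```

x is tuple; y is tuple; z is tuple; result = 'tuple'

'tuple'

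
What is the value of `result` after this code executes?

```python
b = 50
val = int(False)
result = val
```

b = 50; val = 0; result = 0

0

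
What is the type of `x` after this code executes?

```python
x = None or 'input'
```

'or' with None returns the other truthy value (str)

str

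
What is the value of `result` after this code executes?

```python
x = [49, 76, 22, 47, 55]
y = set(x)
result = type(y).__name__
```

x is list; y is set; result = 'set'

'set'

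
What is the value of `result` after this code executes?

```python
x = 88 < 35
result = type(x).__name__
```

x is bool; result = 'bool'

'bool'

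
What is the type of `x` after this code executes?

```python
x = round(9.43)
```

round() with no decimal places returns int

int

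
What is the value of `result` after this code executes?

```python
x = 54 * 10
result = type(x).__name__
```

x is int; result = 'int'

'int'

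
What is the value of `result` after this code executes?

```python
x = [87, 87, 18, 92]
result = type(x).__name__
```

x is list; result = 'list'

'list'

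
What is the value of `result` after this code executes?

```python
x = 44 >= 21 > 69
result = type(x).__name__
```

x is bool; result = 'bool'

'bool'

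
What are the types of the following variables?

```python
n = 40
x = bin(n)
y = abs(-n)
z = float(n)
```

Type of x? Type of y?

bin() returns str; abs() of int returns int

str, int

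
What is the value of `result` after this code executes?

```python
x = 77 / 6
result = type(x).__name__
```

x is float; result = 'float'

'float'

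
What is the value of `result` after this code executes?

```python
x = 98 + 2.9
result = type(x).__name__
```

x is float; result = 'float'

'float'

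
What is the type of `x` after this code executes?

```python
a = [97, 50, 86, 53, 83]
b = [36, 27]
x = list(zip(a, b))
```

list(zip()) returns a list of tuples

list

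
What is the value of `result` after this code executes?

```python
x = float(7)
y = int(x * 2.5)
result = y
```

x = 7.0; y = 17; result = 17

17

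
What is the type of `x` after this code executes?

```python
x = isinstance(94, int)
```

isinstance() returns bool

bool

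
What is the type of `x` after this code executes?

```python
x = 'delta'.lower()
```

str.lower() returns str

str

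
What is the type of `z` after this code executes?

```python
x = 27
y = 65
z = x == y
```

Equality comparison returns bool

bool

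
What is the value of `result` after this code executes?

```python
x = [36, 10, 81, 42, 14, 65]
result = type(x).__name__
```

x is list; result = 'list'

'list'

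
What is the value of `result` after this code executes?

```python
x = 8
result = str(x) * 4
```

x = 8; result = '8888'

'8888'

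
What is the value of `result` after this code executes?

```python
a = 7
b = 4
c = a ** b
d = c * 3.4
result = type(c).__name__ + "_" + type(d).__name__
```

a is int; b is int; c is int; d is float; result = 'int_float'

'int_float'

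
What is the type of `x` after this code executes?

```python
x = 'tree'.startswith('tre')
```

str.startswith() returns bool

bool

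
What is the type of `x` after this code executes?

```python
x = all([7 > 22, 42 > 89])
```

all() returns bool

bool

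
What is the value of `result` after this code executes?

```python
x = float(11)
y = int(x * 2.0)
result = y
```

x = 11.0; y = 22; result = 22

22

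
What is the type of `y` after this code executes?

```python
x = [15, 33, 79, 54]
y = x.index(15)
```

list.index() returns int

int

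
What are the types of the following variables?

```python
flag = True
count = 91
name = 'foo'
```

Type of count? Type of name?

count is assigned a bare integer (no decimal point), so it is an int; name is assigned a quoted string literal, so it is a str

int, str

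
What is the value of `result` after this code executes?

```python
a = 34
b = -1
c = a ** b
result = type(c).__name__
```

a is int; b is int; c is float; result = 'float'

'float'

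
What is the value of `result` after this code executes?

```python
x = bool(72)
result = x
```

x = True; result = True

True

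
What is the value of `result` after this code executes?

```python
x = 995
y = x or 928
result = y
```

x = 995; y = 995; result = 995

995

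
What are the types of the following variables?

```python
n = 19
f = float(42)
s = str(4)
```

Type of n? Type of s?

n is assigned a bare integer (no decimal point), so it is an int; s is assigned the result of calling str(), which returns a str

int, str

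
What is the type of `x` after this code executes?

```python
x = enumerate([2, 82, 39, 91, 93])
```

enumerate() returns an enumerate object

enumerate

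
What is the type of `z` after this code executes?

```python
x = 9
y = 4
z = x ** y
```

positive int ** positive int = int

int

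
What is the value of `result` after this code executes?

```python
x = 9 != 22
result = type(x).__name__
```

x is bool; result = 'bool'

'bool'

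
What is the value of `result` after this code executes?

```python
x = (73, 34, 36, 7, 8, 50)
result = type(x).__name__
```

x is tuple; result = 'tuple'

'tuple'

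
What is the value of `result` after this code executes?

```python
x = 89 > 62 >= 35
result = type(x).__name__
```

x is bool; result = 'bool'

'bool'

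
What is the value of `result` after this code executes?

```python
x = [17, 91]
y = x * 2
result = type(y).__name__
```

x is list; y is list; result = 'list'

'list'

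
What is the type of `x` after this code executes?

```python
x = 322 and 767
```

'and' with truthy values returns last operand (int)

int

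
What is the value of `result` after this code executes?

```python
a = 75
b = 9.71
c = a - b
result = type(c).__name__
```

a is int; b is float; c is float; result = 'float'

'float'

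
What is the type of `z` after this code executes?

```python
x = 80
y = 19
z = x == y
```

Equality comparison returns bool

bool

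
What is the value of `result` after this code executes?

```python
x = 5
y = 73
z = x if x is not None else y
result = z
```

x = 5; y = 73; z = 5; result = 5

5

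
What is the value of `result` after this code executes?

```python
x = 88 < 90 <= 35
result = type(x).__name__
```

x is bool; result = 'bool'

'bool'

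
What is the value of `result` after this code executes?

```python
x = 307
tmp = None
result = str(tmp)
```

x = 307; tmp = None; result = 'None'

'None'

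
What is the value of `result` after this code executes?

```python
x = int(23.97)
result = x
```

x = 23; result = 23

23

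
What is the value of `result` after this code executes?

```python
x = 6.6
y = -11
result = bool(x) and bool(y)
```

x = 6.6; y = -11; result = True

True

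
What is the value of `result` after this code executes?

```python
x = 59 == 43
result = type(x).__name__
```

x is bool; result = 'bool'

'bool'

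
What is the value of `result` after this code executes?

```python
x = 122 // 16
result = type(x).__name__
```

x is int; result = 'int'

'int'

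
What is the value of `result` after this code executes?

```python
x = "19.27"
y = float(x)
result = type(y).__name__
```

x is str; y is float; result = 'float'

'float'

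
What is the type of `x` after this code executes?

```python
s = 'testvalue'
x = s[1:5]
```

Slicing a str returns str

str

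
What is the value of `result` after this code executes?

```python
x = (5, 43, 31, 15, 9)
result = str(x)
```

x = (5, 43, 31, 15, 9); result = '(5, 43, 31, 15, 9)'

'(5, 43, 31, 15, 9)'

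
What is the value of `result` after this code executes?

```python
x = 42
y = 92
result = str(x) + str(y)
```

x = 42; y = 92; result = '4292'

'4292'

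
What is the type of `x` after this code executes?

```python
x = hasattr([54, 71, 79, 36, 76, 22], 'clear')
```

hasattr() returns bool

bool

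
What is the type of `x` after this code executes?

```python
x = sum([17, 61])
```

sum() of ints returns int

int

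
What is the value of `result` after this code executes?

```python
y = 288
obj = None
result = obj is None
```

y = 288; obj = None; result = True

True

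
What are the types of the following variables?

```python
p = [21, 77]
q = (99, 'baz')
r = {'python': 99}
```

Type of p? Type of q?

p is assigned a list literal (square brackets); q is assigned a tuple (parenthesized, comma-separated values)

list, tuple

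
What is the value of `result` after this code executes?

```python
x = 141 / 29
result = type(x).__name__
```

x is float; result = 'float'

'float'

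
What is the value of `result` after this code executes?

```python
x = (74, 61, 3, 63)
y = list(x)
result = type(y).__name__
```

x is tuple; y is list; result = 'list'

'list'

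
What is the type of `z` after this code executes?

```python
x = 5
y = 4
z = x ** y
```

positive int ** positive int = int

int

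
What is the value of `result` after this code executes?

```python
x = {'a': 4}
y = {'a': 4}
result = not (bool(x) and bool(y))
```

x = {'a': 4}; y = {'a': 4}; result = False

False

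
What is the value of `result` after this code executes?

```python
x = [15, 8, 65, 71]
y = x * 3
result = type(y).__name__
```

x is list; y is list; result = 'list'

'list'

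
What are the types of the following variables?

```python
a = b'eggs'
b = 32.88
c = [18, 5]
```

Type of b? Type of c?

b is assigned a number with a decimal point, so it is a float; c is assigned a list literal (square brackets)

float, list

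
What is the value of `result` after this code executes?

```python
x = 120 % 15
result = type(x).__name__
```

x is int; result = 'int'

'int'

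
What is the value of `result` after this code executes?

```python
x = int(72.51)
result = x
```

x = 72; result = 72

72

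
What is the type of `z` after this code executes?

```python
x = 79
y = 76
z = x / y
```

int / int = float

float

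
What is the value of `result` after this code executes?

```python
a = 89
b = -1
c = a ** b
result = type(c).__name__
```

a is int; b is int; c is float; result = 'float'

'float'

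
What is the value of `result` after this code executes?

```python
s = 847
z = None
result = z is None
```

s = 847; z = None; result = True

True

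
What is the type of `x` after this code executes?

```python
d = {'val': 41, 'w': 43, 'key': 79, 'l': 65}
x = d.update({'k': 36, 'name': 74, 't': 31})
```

dict.update() returns None

NoneType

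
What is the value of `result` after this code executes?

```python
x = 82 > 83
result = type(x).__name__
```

x is bool; result = 'bool'

'bool'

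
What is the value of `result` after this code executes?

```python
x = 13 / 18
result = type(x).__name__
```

x is float; result = 'float'

'float'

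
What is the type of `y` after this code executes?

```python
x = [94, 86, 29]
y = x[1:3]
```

Slicing a list returns a list

list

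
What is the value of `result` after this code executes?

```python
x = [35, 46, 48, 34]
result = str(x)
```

x = [35, 46, 48, 34]; result = '[35, 46, 48, 34]'

'[35, 46, 48, 34]'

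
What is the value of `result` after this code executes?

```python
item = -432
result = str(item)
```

item = -432; result = '-432'

'-432'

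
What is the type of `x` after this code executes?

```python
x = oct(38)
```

oct() returns str representation

str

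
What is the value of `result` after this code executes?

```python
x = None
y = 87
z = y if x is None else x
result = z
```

x = None; y = 87; z = 87; result = 87

87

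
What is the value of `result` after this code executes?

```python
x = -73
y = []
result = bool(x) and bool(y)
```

x = -73; y = []; result = False

False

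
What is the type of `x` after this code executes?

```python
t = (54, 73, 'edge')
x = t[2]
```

Index 2 of tuple is a str literal

str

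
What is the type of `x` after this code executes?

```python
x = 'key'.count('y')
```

str.count() returns int

int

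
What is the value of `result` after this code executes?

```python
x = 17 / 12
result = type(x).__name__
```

x is float; result = 'float'

'float'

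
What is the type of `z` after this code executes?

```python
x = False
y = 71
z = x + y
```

bool + int = int (bool is subclass of int)

int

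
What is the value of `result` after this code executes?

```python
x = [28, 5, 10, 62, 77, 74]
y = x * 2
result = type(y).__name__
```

x is list; y is list; result = 'list'

'list'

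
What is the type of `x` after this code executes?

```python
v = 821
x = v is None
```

'is' comparison returns bool

bool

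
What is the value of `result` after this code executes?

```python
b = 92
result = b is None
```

b = 92; result = False

False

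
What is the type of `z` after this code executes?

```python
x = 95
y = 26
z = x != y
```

Comparison returns bool

bool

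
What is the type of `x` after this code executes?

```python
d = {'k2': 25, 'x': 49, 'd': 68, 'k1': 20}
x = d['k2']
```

Accessing dict[str, int] with str key returns int

int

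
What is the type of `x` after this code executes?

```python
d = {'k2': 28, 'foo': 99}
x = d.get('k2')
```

dict.get() returns value type when found

int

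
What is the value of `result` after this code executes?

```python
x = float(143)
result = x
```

x = 143.0; result = 143.0

143.0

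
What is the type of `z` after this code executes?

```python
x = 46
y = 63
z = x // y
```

int // int = int

int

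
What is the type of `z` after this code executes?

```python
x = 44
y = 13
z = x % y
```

int % int = int

int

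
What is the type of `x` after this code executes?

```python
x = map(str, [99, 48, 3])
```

map() returns a map object

map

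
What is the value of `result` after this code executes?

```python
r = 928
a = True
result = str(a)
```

r = 928; a = True; result = 'True'

'True'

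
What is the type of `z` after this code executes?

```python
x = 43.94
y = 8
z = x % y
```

float % int = float

float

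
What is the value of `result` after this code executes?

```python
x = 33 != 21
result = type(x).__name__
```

x is bool; result = 'bool'

'bool'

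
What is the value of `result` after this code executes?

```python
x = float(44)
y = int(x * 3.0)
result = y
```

x = 44.0; y = 132; result = 132

132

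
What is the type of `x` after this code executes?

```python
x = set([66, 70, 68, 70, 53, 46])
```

set() constructor returns set

set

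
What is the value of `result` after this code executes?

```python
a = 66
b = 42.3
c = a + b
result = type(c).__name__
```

a is int; b is float; c is float; result = 'float'

'float'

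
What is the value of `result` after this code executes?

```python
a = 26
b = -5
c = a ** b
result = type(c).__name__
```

a is int; b is int; c is float; result = 'float'

'float'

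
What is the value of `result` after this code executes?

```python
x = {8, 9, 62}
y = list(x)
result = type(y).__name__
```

x is set; y is list; result = 'list'

'list'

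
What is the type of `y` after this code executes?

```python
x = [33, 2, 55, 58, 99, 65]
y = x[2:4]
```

Slicing a list returns a list

list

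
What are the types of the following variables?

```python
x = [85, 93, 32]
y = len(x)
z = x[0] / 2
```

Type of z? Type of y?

int / int = float; len() returns int

float, int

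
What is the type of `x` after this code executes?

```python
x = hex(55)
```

hex() returns str representation

str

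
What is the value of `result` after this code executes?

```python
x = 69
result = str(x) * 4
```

x = 69; result = '69696969'

'69696969'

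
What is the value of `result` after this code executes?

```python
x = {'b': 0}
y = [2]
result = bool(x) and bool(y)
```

x = {'b': 0}; y = [2]; result = True

True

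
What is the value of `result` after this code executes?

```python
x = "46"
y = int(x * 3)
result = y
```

x = '46'; y = 464646; result = 464646

464646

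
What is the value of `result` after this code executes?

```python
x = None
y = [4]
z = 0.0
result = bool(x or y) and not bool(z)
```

x = None; y = [4]; z = 0.0; result = True

True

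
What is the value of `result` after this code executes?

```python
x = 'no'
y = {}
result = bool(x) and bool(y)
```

x = 'no'; y = {}; result = False

False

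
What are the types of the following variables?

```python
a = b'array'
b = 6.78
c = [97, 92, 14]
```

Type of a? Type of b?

a is assigned a bytes literal (b'...' prefix); b is assigned a number with a decimal point, so it is a float

bytes, float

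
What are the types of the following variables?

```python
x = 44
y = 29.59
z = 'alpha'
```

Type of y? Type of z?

y is assigned a number with a decimal point, so it is a float; z is assigned a quoted string literal, so it is a str

float, str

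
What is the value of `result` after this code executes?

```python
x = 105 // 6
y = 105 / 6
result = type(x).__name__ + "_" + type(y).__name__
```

x is int; y is float; result = 'int_float'

'int_float'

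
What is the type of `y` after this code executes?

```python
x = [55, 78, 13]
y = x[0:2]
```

Slicing a list returns a list

list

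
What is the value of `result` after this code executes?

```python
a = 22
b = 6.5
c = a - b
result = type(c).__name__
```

a is int; b is float; c is float; result = 'float'

'float'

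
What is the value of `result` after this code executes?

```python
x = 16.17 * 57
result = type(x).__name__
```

x is float; result = 'float'

'float'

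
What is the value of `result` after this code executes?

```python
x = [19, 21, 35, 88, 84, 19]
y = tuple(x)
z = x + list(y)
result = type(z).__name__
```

x is list; y is tuple; z is list; result = 'list'

'list'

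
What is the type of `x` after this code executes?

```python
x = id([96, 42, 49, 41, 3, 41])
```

id() returns int

int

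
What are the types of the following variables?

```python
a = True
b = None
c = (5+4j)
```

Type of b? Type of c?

b is assigned None, whose type is NoneType; c is assigned (5+4j), an int plus an imaginary literal (j suffix), which evaluates to complex

NoneType, complex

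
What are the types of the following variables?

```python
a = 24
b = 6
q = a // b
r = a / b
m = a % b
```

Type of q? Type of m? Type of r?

// returns int; % of ints returns int; / returns float

int, int, float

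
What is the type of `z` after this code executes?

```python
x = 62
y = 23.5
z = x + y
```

int + float = float

float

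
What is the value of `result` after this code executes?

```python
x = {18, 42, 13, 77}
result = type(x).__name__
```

x is set; result = 'set'

'set'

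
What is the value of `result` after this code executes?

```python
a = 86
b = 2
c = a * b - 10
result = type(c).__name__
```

a is int; b is int; c is int; result = 'int'

'int'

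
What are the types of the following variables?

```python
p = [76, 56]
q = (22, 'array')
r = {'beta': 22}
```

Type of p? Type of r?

p is assigned a list literal (square brackets); r is assigned a dict literal ({key: value})

list, dict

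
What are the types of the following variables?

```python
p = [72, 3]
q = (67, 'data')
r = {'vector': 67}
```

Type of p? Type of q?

p is assigned a list literal (square brackets); q is assigned a tuple (parenthesized, comma-separated values)

list, tuple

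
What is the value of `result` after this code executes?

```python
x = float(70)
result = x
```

x = 70.0; result = 70.0

70.0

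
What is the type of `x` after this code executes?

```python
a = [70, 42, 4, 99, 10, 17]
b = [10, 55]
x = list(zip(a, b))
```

list(zip()) returns a list of tuples

list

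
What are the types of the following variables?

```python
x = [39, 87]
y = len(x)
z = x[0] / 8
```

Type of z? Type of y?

int / int = float; len() returns int

float, int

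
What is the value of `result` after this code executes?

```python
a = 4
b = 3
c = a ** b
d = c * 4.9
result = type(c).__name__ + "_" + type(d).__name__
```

a is int; b is int; c is int; d is float; result = 'int_float'

'int_float'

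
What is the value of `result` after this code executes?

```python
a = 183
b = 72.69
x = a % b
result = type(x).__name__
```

a is int; b is float; x is float; result = 'float'

'float'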